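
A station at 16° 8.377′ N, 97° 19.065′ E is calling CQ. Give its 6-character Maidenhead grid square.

NK86pd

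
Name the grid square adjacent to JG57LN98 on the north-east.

Longitude extended square 9; +1 → 10, wraps to 0, carry into subsquare.
Longitude subsquare l = 11; +1 → 12 = m.
Latitude extended square 8; +1 → 9.

JG57mn09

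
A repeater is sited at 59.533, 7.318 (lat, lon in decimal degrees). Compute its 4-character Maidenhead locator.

JO39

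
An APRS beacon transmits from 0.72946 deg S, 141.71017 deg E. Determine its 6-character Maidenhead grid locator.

Offset from 180°W / 90°S: lon 321.7102°, lat 89.2705°.
Field: lon ⌊321.7102/20⌋ = 16 → Q; lat ⌊89.2705/10⌋ = 8 → I.
Square: lon ⌊1.7102/2⌋ = 0; lat ⌊9.2705/1⌋ = 9.
Subsquare: lon ⌊1.7102/0.0833333⌋ = 20 → u; lat ⌊0.2705/0.0416667⌋ = 6 → g.

QI09ug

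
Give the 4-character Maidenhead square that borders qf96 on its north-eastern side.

RF07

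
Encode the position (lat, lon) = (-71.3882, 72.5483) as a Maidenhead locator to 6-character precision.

MB68go

Add 180° to longitude and 90° to latitude: 252.5483, 18.6118.
Field (20°×10°, letters A–R): 252.5483/20 → 12 → M, 18.6118/10 → 1 → B; chars MB.
Square (2°×1°, digits 0–9): 12.5483/2 → 6, 8.6118/1 → 8; chars 68.
Subsquare (5′×2.5′, letters a–x): 0.5483/0.0833333 → 6 → g, 0.6118/0.0416667 → 14 → o; chars go.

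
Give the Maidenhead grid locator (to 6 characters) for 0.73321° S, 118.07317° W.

DI09xg

Shift to the Maidenhead origin (180°W, 90°S): lon 61.9268, lat 89.2668.
Field (20°×10°, letters A–R): 61.9268/20 → 3 → D, 89.2668/10 → 8 → I; chars DI.
Square (2°×1°, digits 0–9): 1.9268/2 → 0, 9.2668/1 → 9; chars 09.
Subsquare (5′×2.5′, letters a–x): 1.9268/0.0833333 → 23 → x, 0.2668/0.0416667 → 6 → g; chars xg.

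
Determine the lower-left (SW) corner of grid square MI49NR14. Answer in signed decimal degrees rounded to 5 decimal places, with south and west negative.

-0.27500, 69.09167

Field M=12, I=8: +12·20° lon, +8·10° lat → SW at lon 60°, lat -10°.
Square 4, 9: +4·2° lon, +9·1° lat → SW at lon 68°, lat -1°.
Subsquare n=13, r=17: +13·0.0833333° lon, +17·0.0416667° lat → SW at lon 69.0833°, lat -0.291667°.
Extended square 1, 4: +1·0.00833333° lon, +4·0.00416667° lat → SW at lon 69.0917°, lat -0.275°.
latitude -0.27500, longitude 69.09167.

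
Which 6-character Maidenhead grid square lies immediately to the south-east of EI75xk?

EI85aj

Longitude subsquare x = 23; +1 → 24, wraps to 0 = a, carry into square.
Longitude square 7; +1 → 8.
Latitude subsquare k = 10; −1 → 9 = j.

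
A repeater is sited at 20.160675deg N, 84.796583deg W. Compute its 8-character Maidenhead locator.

EL70od48

Add 180° to longitude and 90° to latitude: 95.20342, 110.16067.
Field (20°×10°, letters A–R): lon ⌊95.20342/20⌋ = 4 → E; lat ⌊110.16067/10⌋ = 11 → L.
Square (2°×1°, digits 0–9): lon ⌊15.20342/2⌋ = 7; lat ⌊0.16067/1⌋ = 0.
Subsquare (5′×2.5′, letters a–x): lon ⌊1.20342/0.0833333⌋ = 14 → o; lat ⌊0.16067/0.0416667⌋ = 3 → d.
Extended square (30″×15″, digits 0–9): lon ⌊0.03675/0.00833333⌋ = 4; lat ⌊0.03567/0.00416667⌋ = 8.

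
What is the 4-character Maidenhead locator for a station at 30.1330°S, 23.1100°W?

Offset from 180°W / 90°S: lon 156.89°, lat 59.87°.
Field: lon ⌊156.89/20⌋ = 7 → H; lat ⌊59.87/10⌋ = 5 → F.
Square: lon ⌊16.89/2⌋ = 8; lat ⌊9.87/1⌋ = 9.

HF89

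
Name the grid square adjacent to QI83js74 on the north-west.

QI83js65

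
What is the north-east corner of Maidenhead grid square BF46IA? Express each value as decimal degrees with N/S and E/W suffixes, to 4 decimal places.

Field B=1, F=5: +1·20° lon, +5·10° lat → SW at lon -160°, lat -40°.
Square 4, 6: +4·2° lon, +6·1° lat → SW at lon -152°, lat -34°.
Subsquare i=8, a=0: +8·0.0833333° lon, +0·0.0416667° lat → SW at lon -151.333°, lat -34°.
Cell spans 0.0833333° lon × 0.0416667° lat. NE corner is SW corner plus one full cell.
latitude 33.9583° S, longitude 151.2500° W.

33.9583° S, 151.2500° W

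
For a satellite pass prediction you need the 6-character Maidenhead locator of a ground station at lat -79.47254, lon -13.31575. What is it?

Add 180° to longitude and 90° to latitude: 166.6842, 10.5275.
Field: 166.6842/20 → 8 → I, 10.5275/10 → 1 → B; chars IB.
Square: 6.6842/2 → 3, 0.5275/1 → 0; chars 30.
Subsquare: 0.6842/0.0833333 → 8 → i, 0.5275/0.0416667 → 12 → m; chars im.

IB30im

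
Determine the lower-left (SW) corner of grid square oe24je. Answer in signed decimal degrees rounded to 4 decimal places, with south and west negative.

Field O=14, E=4: +14·20° lon, +4·10° lat → SW at lon 100°, lat -50°.
Square 2, 4: +2·2° lon, +4·1° lat → SW at lon 104°, lat -46°.
Subsquare j=9, e=4: +9·0.0833333° lon, +4·0.0416667° lat → SW at lon 104.75°, lat -45.8333°.
latitude -45.8333, longitude 104.7500.

-45.8333, 104.7500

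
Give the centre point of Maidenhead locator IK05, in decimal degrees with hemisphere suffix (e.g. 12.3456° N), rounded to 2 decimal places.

Field I=8, K=10: +8·20° lon, +10·10° lat → SW at lon -20°, lat 10°.
Square 0, 5: +0·2° lon, +5·1° lat → SW at lon -20°, lat 15°.
Cell spans 2° lon × 1° lat. Centre is SW corner plus half of each.
latitude 15.50° N, longitude 19.00° W.

15.50° N, 19.00° W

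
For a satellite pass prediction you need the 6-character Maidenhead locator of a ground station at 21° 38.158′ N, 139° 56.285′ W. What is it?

Offset from 180°W / 90°S: lon 40.0619°, lat 111.6360°.
Field: lon ⌊40.0619/20⌋ = 2 → C; lat ⌊111.6360/10⌋ = 11 → L.
Square: lon ⌊0.0619/2⌋ = 0; lat ⌊1.6360/1⌋ = 1.
Subsquare: lon ⌊0.0619/0.0833333⌋ = 0 → a; lat ⌊0.6360/0.0416667⌋ = 15 → p.

CL01ap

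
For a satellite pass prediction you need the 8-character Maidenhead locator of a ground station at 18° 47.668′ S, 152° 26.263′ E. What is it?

QH61fe29

Add 180° to longitude and 90° to latitude: 332.43772, 71.20553.
Field: lon ⌊332.43772/20⌋ = 16 → Q; lat ⌊71.20553/10⌋ = 7 → H.
Square: lon ⌊12.43772/2⌋ = 6; lat ⌊1.20553/1⌋ = 1.
Subsquare: lon ⌊0.43772/0.0833333⌋ = 5 → f; lat ⌊0.20553/0.0416667⌋ = 4 → e.
Extended square: lon ⌊0.02105/0.00833333⌋ = 2; lat ⌊0.03887/0.00416667⌋ = 9.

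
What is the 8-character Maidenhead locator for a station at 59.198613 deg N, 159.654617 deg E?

QO99te87

Shift to the Maidenhead origin (180°W, 90°S): lon 339.65462, lat 149.19861.
Field (20°×10°, letters A–R): 339.65462/20 → 16 → Q, 149.19861/10 → 14 → O; chars QO.
Square (2°×1°, digits 0–9): 19.65462/2 → 9, 9.19861/1 → 9; chars 99.
Subsquare (5′×2.5′, letters a–x): 1.65462/0.0833333 → 19 → t, 0.19861/0.0416667 → 4 → e; chars te.
Extended square (30″×15″, digits 0–9): 0.07128/0.00833333 → 8, 0.03195/0.00416667 → 7; chars 87.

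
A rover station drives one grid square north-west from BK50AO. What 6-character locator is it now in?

Longitude subsquare a = 0; −1 → -1, wraps to 23 = x, carry into square.
Longitude square 5; −1 → 4.
Latitude subsquare o = 14; +1 → 15 = p.

BK40xp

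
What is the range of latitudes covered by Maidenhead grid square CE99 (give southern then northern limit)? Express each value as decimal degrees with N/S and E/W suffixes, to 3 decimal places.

Field C=2, E=4: +2·20° lon, +4·10° lat → SW at lon -140°, lat -50°.
Square 9, 9: +9·2° lon, +9·1° lat → SW at lon -122°, lat -41°.
Cell spans 2° lon × 1° lat.
south 41.000° S, north 40.000° S.

41.000° S, 40.000° S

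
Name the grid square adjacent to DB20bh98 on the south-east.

DB20ch07

Longitude extended square 9; +1 → 10, wraps to 0, carry into subsquare.
Longitude subsquare b = 1; +1 → 2 = c.
Latitude extended square 8; −1 → 7.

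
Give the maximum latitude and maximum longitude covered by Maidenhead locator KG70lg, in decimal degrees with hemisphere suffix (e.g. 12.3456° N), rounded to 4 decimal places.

Field K=10, G=6: +10·20° lon, +6·10° lat → SW at lon 20°, lat -30°.
Square 7, 0: +7·2° lon, +0·1° lat → SW at lon 34°, lat -30°.
Subsquare l=11, g=6: +11·0.0833333° lon, +6·0.0416667° lat → SW at lon 34.9167°, lat -29.75°.
Cell spans 0.0833333° lon × 0.0416667° lat. NE corner is SW corner plus one full cell.
latitude 29.7083° S, longitude 35.0000° E.

29.7083° S, 35.0000° E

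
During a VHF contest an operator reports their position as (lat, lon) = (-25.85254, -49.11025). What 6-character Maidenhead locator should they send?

Add 180° to longitude and 90° to latitude: 130.8897, 64.1475.
Field: 130.8897/20 → 6 → G, 64.1475/10 → 6 → G; chars GG.
Square: 10.8897/2 → 5, 4.1475/1 → 4; chars 54.
Subsquare: 0.8897/0.0833333 → 10 → k, 0.1475/0.0416667 → 3 → d; chars kd.

GG54kd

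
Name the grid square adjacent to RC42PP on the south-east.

RC42qo

Longitude subsquare p = 15; +1 → 16 = q.
Latitude subsquare p = 15; −1 → 14 = o.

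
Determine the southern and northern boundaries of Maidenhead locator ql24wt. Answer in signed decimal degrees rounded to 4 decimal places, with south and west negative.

Field Q=16, L=11: +16·20° lon, +11·10° lat → SW at lon 140°, lat 20°.
Square 2, 4: +2·2° lon, +4·1° lat → SW at lon 144°, lat 24°.
Subsquare w=22, t=19: +22·0.0833333° lon, +19·0.0416667° lat → SW at lon 145.833°, lat 24.7917°.
Cell spans 0.0833333° lon × 0.0416667° lat.
south 24.7917, north 24.8333.

24.7917, 24.8333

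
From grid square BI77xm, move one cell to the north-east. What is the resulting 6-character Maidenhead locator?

BI87an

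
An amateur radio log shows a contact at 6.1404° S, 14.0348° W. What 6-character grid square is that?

II23xu

Add 180° to longitude and 90° to latitude: 165.9652, 83.8596.
Field: 165.9652/20 → 8 → I, 83.8596/10 → 8 → I; chars II.
Square: 5.9652/2 → 2, 3.8596/1 → 3; chars 23.
Subsquare: 1.9652/0.0833333 → 23 → x, 0.8596/0.0416667 → 20 → u; chars xu.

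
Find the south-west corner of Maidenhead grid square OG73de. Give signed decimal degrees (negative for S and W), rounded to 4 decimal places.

Field O=14, G=6: +14·20° lon, +6·10° lat → SW at lon 100°, lat -30°.
Square 7, 3: +7·2° lon, +3·1° lat → SW at lon 114°, lat -27°.
Subsquare d=3, e=4: +3·0.0833333° lon, +4·0.0416667° lat → SW at lon 114.25°, lat -26.8333°.
latitude -26.8333, longitude 114.2500.

-26.8333, 114.2500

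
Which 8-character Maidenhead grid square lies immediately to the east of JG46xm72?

Longitude extended square 7; +1 → 8.
The latitude characters are unchanged.

JG46xm82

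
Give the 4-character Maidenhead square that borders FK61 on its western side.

Longitude square 6; −1 → 5.
The latitude characters are unchanged.

FK51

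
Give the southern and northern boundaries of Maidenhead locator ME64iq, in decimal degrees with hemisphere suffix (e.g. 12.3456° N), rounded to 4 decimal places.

45.3333° S, 45.2917° S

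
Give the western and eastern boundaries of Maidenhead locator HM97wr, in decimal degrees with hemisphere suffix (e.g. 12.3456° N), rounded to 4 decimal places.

Field H=7, M=12: +7·20° lon, +12·10° lat → SW at lon -40°, lat 30°.
Square 9, 7: +9·2° lon, +7·1° lat → SW at lon -22°, lat 37°.
Subsquare w=22, r=17: +22·0.0833333° lon, +17·0.0416667° lat → SW at lon -20.1667°, lat 37.7083°.
Cell spans 0.0833333° lon × 0.0416667° lat.
west 20.1667° W, east 20.0833° W.

20.1667° W, 20.0833° W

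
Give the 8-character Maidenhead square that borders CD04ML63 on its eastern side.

CD04ml73

Longitude extended square 6; +1 → 7.
The latitude characters are unchanged.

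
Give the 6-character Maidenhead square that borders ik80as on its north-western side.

Longitude subsquare a = 0; −1 → -1, wraps to 23 = x, carry into square.
Longitude square 8; −1 → 7.
Latitude subsquare s = 18; +1 → 19 = t.

IK70xt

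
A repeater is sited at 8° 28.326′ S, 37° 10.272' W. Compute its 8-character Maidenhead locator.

HI11jm96

Offset from 180°W / 90°S: lon 142.82880°, lat 81.52790°.
Field (20°×10°, letters A–R): 142.82880/20 → 7 → H, 81.52790/10 → 8 → I; chars HI.
Square (2°×1°, digits 0–9): 2.82880/2 → 1, 1.52790/1 → 1; chars 11.
Subsquare (5′×2.5′, letters a–x): 0.82880/0.0833333 → 9 → j, 0.52790/0.0416667 → 12 → m; chars jm.
Extended square (30″×15″, digits 0–9): 0.07880/0.00833333 → 9, 0.02790/0.00416667 → 6; chars 96.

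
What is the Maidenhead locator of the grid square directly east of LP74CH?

Longitude subsquare c = 2; +1 → 3 = d.
The latitude characters are unchanged.

LP74dh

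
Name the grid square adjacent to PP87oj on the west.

PP87nj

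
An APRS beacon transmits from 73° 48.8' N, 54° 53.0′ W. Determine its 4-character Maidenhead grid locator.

Add 180° to longitude and 90° to latitude: 125.12, 163.81.
Field: 125.12/20 → 6 → G, 163.81/10 → 16 → Q; chars GQ.
Square: 5.12/2 → 2, 3.81/1 → 3; chars 23.

GQ23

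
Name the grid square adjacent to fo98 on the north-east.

Longitude square 9; +1 → 10, wraps to 0, carry into field.
Longitude field F = 5; +1 → 6 = G.
Latitude square 8; +1 → 9.

GO09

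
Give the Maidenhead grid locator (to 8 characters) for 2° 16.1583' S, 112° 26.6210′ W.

Shift to the Maidenhead origin (180°W, 90°S): lon 67.55632, lat 87.73069.
Field (20°×10°, letters A–R): lon ⌊67.55632/20⌋ = 3 → D; lat ⌊87.73069/10⌋ = 8 → I.
Square (2°×1°, digits 0–9): lon ⌊7.55632/2⌋ = 3; lat ⌊7.73069/1⌋ = 7.
Subsquare (5′×2.5′, letters a–x): lon ⌊1.55632/0.0833333⌋ = 18 → s; lat ⌊0.73069/0.0416667⌋ = 17 → r.
Extended square (30″×15″, digits 0–9): lon ⌊0.05632/0.00833333⌋ = 6; lat ⌊0.02236/0.00416667⌋ = 5.

DI37sr65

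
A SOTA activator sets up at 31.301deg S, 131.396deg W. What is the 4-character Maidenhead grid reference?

Shift to the Maidenhead origin (180°W, 90°S): lon 48.60, lat 58.70.
Field: 48.60/20 → 2 → C, 58.70/10 → 5 → F; chars CF.
Square: 8.60/2 → 4, 8.70/1 → 8; chars 48.

CF48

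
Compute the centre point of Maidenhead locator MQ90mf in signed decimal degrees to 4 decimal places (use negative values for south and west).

70.2292, 79.0417

Field M=12, Q=16: +12·20° lon, +16·10° lat → SW at lon 60°, lat 70°.
Square 9, 0: +9·2° lon, +0·1° lat → SW at lon 78°, lat 70°.
Subsquare m=12, f=5: +12·0.0833333° lon, +5·0.0416667° lat → SW at lon 79°, lat 70.2083°.
Cell spans 0.0833333° lon × 0.0416667° lat. Centre is SW corner plus half of each.
latitude 70.2292, longitude 79.0417.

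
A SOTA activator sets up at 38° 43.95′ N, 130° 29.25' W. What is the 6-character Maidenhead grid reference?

CM48sr

Add 180° to longitude and 90° to latitude: 49.5125, 128.7325.
Field (20°×10°, letters A–R): lon ⌊49.5125/20⌋ = 2 → C; lat ⌊128.7325/10⌋ = 12 → M.
Square (2°×1°, digits 0–9): lon ⌊9.5125/2⌋ = 4; lat ⌊8.7325/1⌋ = 8.
Subsquare (5′×2.5′, letters a–x): lon ⌊1.5125/0.0833333⌋ = 18 → s; lat ⌊0.7325/0.0416667⌋ = 17 → r.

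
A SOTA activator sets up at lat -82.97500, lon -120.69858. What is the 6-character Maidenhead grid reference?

CA97pa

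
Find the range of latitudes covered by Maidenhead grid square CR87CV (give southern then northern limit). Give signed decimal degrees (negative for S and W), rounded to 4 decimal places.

Field C=2, R=17: +2·20° lon, +17·10° lat → SW at lon -140°, lat 80°.
Square 8, 7: +8·2° lon, +7·1° lat → SW at lon -124°, lat 87°.
Subsquare c=2, v=21: +2·0.0833333° lon, +21·0.0416667° lat → SW at lon -123.833°, lat 87.875°.
Cell spans 0.0833333° lon × 0.0416667° lat.
south 87.8750, north 87.9167.

87.8750, 87.9167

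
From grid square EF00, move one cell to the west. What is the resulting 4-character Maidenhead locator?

Longitude square 0; −1 → -1, wraps to 9, carry into field.
Longitude field E = 4; −1 → 3 = D.
The latitude characters are unchanged.

DF90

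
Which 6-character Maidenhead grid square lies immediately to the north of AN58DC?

Latitude subsquare c = 2; +1 → 3 = d.
The longitude characters are unchanged.

AN58dd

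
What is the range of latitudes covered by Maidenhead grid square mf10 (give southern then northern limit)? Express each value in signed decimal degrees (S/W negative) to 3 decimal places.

-40.000, -39.000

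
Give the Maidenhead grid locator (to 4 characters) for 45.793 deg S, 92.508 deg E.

Add 180° to longitude and 90° to latitude: 272.51, 44.21.
Field: lon ⌊272.51/20⌋ = 13 → N; lat ⌊44.21/10⌋ = 4 → E.
Square: lon ⌊12.51/2⌋ = 6; lat ⌊4.21/1⌋ = 4.

NE64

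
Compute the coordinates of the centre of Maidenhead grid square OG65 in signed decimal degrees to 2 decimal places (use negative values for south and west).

-24.50, 113.00

Field O=14, G=6: +14·20° lon, +6·10° lat → SW at lon 100°, lat -30°.
Square 6, 5: +6·2° lon, +5·1° lat → SW at lon 112°, lat -25°.
Cell spans 2° lon × 1° lat. Centre is SW corner plus half of each.
latitude -24.50, longitude 113.00.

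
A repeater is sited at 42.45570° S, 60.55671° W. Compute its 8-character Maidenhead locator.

FE97rn30

Shift to the Maidenhead origin (180°W, 90°S): lon 119.44329, lat 47.54430.
Field: lon ⌊119.44329/20⌋ = 5 → F; lat ⌊47.54430/10⌋ = 4 → E.
Square: lon ⌊19.44329/2⌋ = 9; lat ⌊7.54430/1⌋ = 7.
Subsquare: lon ⌊1.44329/0.0833333⌋ = 17 → r; lat ⌊0.54430/0.0416667⌋ = 13 → n.
Extended square: lon ⌊0.02662/0.00833333⌋ = 3; lat ⌊0.00263/0.00416667⌋ = 0.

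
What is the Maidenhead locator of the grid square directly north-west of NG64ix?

Longitude subsquare i = 8; −1 → 7 = h.
Latitude subsquare x = 23; +1 → 24, wraps to 0 = a, carry into square.
Latitude square 4; +1 → 5.

NG65ha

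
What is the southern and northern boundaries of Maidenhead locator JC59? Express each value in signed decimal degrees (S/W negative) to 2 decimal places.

-61.00, -60.00

Field J=9, C=2: +9·20° lon, +2·10° lat → SW at lon 0°, lat -70°.
Square 5, 9: +5·2° lon, +9·1° lat → SW at lon 10°, lat -61°.
Cell spans 2° lon × 1° lat.
south -61.00, north -60.00.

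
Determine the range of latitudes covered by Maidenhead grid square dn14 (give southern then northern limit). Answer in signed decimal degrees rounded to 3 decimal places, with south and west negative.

Field D=3, N=13: +3·20° lon, +13·10° lat → SW at lon -120°, lat 40°.
Square 1, 4: +1·2° lon, +4·1° lat → SW at lon -118°, lat 44°.
Cell spans 2° lon × 1° lat.
south 44.000, north 45.000.

44.000, 45.000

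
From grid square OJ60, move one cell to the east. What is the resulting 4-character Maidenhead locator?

Longitude square 6; +1 → 7.
The latitude characters are unchanged.

OJ70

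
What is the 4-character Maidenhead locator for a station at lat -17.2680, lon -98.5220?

Offset from 180°W / 90°S: lon 81.48°, lat 72.73°.
Field (20°×10°, letters A–R): 81.48/20 → 4 → E, 72.73/10 → 7 → H; chars EH.
Square (2°×1°, digits 0–9): 1.48/2 → 0, 2.73/1 → 2; chars 02.

EH02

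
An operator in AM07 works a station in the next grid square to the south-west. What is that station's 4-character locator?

Longitude square 0; −1 → -1, wraps to 9, carry into field.
Longitude field A = 0; −1 → -1, wraps to 17 = R, wrapping around the antimeridian.
Latitude square 7; −1 → 6.

RM96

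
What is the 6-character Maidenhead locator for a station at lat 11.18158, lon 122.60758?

Offset from 180°W / 90°S: lon 302.6076°, lat 101.1816°.
Field: 302.6076/20 → 15 → P, 101.1816/10 → 10 → K; chars PK.
Square: 2.6076/2 → 1, 1.1816/1 → 1; chars 11.
Subsquare: 0.6076/0.0833333 → 7 → h, 0.1816/0.0416667 → 4 → e; chars he.

PK11he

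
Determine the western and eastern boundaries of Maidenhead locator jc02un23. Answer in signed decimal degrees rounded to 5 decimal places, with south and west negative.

Field J=9, C=2: +9·20° lon, +2·10° lat → SW at lon 0°, lat -70°.
Square 0, 2: +0·2° lon, +2·1° lat → SW at lon 0°, lat -68°.
Subsquare u=20, n=13: +20·0.0833333° lon, +13·0.0416667° lat → SW at lon 1.66667°, lat -67.4583°.
Extended square 2, 3: +2·0.00833333° lon, +3·0.00416667° lat → SW at lon 1.68333°, lat -67.4458°.
Cell spans 0.00833333° lon × 0.00416667° lat.
west 1.68333, east 1.69167.

1.68333, 1.69167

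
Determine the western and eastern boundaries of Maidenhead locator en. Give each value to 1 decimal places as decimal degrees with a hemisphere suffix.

100.0° W, 80.0° W

Field E=4, N=13: +4·20° lon, +13·10° lat → SW at lon -100°, lat 40°.
Cell spans 20° lon × 10° lat.
west 100.0° W, east 80.0° W.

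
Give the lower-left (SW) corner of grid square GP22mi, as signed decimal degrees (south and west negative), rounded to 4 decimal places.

Field G=6, P=15: +6·20° lon, +15·10° lat → SW at lon -60°, lat 60°.
Square 2, 2: +2·2° lon, +2·1° lat → SW at lon -56°, lat 62°.
Subsquare m=12, i=8: +12·0.0833333° lon, +8·0.0416667° lat → SW at lon -55°, lat 62.3333°.
latitude 62.3333, longitude -55.0000.

62.3333, -55.0000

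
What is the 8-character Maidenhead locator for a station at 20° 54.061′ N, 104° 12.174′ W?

DL70vv56

Add 180° to longitude and 90° to latitude: 75.79710, 110.90102.
Field (20°×10°, letters A–R): lon ⌊75.79710/20⌋ = 3 → D; lat ⌊110.90102/10⌋ = 11 → L.
Square (2°×1°, digits 0–9): lon ⌊15.79710/2⌋ = 7; lat ⌊0.90102/1⌋ = 0.
Subsquare (5′×2.5′, letters a–x): lon ⌊1.79710/0.0833333⌋ = 21 → v; lat ⌊0.90102/0.0416667⌋ = 21 → v.
Extended square (30″×15″, digits 0–9): lon ⌊0.04710/0.00833333⌋ = 5; lat ⌊0.02602/0.00416667⌋ = 6.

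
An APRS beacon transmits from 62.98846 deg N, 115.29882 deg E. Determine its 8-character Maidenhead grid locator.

OP72px57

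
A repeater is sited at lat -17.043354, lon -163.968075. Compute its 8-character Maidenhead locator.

Add 180° to longitude and 90° to latitude: 16.03193, 72.95665.
Field: 16.03193/20 → 0 → A, 72.95665/10 → 7 → H; chars AH.
Square: 16.03193/2 → 8, 2.95665/1 → 2; chars 82.
Subsquare: 0.03193/0.0833333 → 0 → a, 0.95665/0.0416667 → 22 → w; chars aw.
Extended square: 0.03193/0.00833333 → 3, 0.03998/0.00416667 → 9; chars 39.

AH82aw39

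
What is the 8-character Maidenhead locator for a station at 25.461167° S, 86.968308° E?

Shift to the Maidenhead origin (180°W, 90°S): lon 266.96831, lat 64.53883.
Field: 266.96831/20 → 13 → N, 64.53883/10 → 6 → G; chars NG.
Square: 6.96831/2 → 3, 4.53883/1 → 4; chars 34.
Subsquare: 0.96831/0.0833333 → 11 → l, 0.53883/0.0416667 → 12 → m; chars lm.
Extended square: 0.05164/0.00833333 → 6, 0.03883/0.00416667 → 9; chars 69.

NG34lm69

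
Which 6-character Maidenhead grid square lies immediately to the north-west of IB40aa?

Longitude subsquare a = 0; −1 → -1, wraps to 23 = x, carry into square.
Longitude square 4; −1 → 3.
Latitude subsquare a = 0; +1 → 1 = b.

IB30xb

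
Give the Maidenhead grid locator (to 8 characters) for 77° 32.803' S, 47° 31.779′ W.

GB62fk68

Shift to the Maidenhead origin (180°W, 90°S): lon 132.47035, lat 12.45328.
Field: 132.47035/20 → 6 → G, 12.45328/10 → 1 → B; chars GB.
Square: 12.47035/2 → 6, 2.45328/1 → 2; chars 62.
Subsquare: 0.47035/0.0833333 → 5 → f, 0.45328/0.0416667 → 10 → k; chars fk.
Extended square: 0.05368/0.00833333 → 6, 0.03662/0.00416667 → 8; chars 68.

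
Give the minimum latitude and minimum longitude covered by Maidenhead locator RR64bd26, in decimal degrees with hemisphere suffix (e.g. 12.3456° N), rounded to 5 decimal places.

84.15000° N, 172.10000° E

Field R=17, R=17: +17·20° lon, +17·10° lat → SW at lon 160°, lat 80°.
Square 6, 4: +6·2° lon, +4·1° lat → SW at lon 172°, lat 84°.
Subsquare b=1, d=3: +1·0.0833333° lon, +3·0.0416667° lat → SW at lon 172.083°, lat 84.125°.
Extended square 2, 6: +2·0.00833333° lon, +6·0.00416667° lat → SW at lon 172.1°, lat 84.15°.
latitude 84.15000° N, longitude 172.10000° E.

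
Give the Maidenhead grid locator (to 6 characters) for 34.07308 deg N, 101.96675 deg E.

OM04xb

Add 180° to longitude and 90° to latitude: 281.9667, 124.0731.
Field (20°×10°, letters A–R): lon ⌊281.9667/20⌋ = 14 → O; lat ⌊124.0731/10⌋ = 12 → M.
Square (2°×1°, digits 0–9): lon ⌊1.9667/2⌋ = 0; lat ⌊4.0731/1⌋ = 4.
Subsquare (5′×2.5′, letters a–x): lon ⌊1.9667/0.0833333⌋ = 23 → x; lat ⌊0.0731/0.0416667⌋ = 1 → b.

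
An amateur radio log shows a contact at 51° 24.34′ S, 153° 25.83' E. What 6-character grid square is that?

Add 180° to longitude and 90° to latitude: 333.4305, 38.5943.
Field: 333.4305/20 → 16 → Q, 38.5943/10 → 3 → D; chars QD.
Square: 13.4305/2 → 6, 8.5943/1 → 8; chars 68.
Subsquare: 1.4305/0.0833333 → 17 → r, 0.5943/0.0416667 → 14 → o; chars ro.

QD68ro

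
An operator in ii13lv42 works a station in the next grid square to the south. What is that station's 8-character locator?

II13lv41

Latitude extended square 2; −1 → 1.
The longitude characters are unchanged.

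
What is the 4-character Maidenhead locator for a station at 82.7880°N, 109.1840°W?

Shift to the Maidenhead origin (180°W, 90°S): lon 70.82, lat 172.79.
Field: 70.82/20 → 3 → D, 172.79/10 → 17 → R; chars DR.
Square: 10.82/2 → 5, 2.79/1 → 2; chars 52.

DR52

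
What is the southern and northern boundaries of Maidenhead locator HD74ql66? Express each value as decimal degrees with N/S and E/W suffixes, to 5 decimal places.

55.51667° S, 55.51250° S

Field H=7, D=3: +7·20° lon, +3·10° lat → SW at lon -40°, lat -60°.
Square 7, 4: +7·2° lon, +4·1° lat → SW at lon -26°, lat -56°.
Subsquare q=16, l=11: +16·0.0833333° lon, +11·0.0416667° lat → SW at lon -24.6667°, lat -55.5417°.
Extended square 6, 6: +6·0.00833333° lon, +6·0.00416667° lat → SW at lon -24.6167°, lat -55.5167°.
Cell spans 0.00833333° lon × 0.00416667° lat.
south 55.51667° S, north 55.51250° S.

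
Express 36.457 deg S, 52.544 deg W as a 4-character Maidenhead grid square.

Offset from 180°W / 90°S: lon 127.46°, lat 53.54°.
Field: 127.46/20 → 6 → G, 53.54/10 → 5 → F; chars GF.
Square: 7.46/2 → 3, 3.54/1 → 3; chars 33.

GF33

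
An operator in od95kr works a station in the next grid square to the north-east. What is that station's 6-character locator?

Longitude subsquare k = 10; +1 → 11 = l.
Latitude subsquare r = 17; +1 → 18 = s.

OD95ls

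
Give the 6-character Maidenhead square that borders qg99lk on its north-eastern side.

QG99ml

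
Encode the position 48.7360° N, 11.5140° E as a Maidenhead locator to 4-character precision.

JN58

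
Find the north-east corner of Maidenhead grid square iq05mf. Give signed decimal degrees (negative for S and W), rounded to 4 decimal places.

Field I=8, Q=16: +8·20° lon, +16·10° lat → SW at lon -20°, lat 70°.
Square 0, 5: +0·2° lon, +5·1° lat → SW at lon -20°, lat 75°.
Subsquare m=12, f=5: +12·0.0833333° lon, +5·0.0416667° lat → SW at lon -19°, lat 75.2083°.
Cell spans 0.0833333° lon × 0.0416667° lat. NE corner is SW corner plus one full cell.
latitude 75.2500, longitude -18.9167.

75.2500, -18.9167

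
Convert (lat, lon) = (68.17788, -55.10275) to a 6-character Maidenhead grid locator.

GP28ke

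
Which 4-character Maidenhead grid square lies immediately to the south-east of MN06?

Longitude square 0; +1 → 1.
Latitude square 6; −1 → 5.

MN15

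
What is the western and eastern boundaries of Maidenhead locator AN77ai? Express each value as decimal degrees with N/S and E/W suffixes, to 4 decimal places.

166.0000° W, 165.9167° W

Field A=0, N=13: +0·20° lon, +13·10° lat → SW at lon -180°, lat 40°.
Square 7, 7: +7·2° lon, +7·1° lat → SW at lon -166°, lat 47°.
Subsquare a=0, i=8: +0·0.0833333° lon, +8·0.0416667° lat → SW at lon -166°, lat 47.3333°.
Cell spans 0.0833333° lon × 0.0416667° lat.
west 166.0000° W, east 165.9167° W.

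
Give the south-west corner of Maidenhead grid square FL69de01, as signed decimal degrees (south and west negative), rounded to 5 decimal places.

29.17083, -67.75000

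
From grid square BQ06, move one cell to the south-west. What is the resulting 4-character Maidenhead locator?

Longitude square 0; −1 → -1, wraps to 9, carry into field.
Longitude field B = 1; −1 → 0 = A.
Latitude square 6; −1 → 5.

AQ95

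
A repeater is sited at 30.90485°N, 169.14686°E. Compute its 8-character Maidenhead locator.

RM40nv77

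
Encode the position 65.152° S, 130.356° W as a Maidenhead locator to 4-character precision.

Offset from 180°W / 90°S: lon 49.64°, lat 24.85°.
Field (20°×10°, letters A–R): 49.64/20 → 2 → C, 24.85/10 → 2 → C; chars CC.
Square (2°×1°, digits 0–9): 9.64/2 → 4, 4.85/1 → 4; chars 44.

CC44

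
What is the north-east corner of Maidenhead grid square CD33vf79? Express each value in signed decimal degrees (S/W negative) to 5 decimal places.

-56.75000, -132.18333

Field C=2, D=3: +2·20° lon, +3·10° lat → SW at lon -140°, lat -60°.
Square 3, 3: +3·2° lon, +3·1° lat → SW at lon -134°, lat -57°.
Subsquare v=21, f=5: +21·0.0833333° lon, +5·0.0416667° lat → SW at lon -132.25°, lat -56.7917°.
Extended square 7, 9: +7·0.00833333° lon, +9·0.00416667° lat → SW at lon -132.192°, lat -56.7542°.
Cell spans 0.00833333° lon × 0.00416667° lat. NE corner is SW corner plus one full cell.
latitude -56.75000, longitude -132.18333.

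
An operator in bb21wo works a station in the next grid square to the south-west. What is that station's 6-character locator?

BB21vn

Longitude subsquare w = 22; −1 → 21 = v.
Latitude subsquare o = 14; −1 → 13 = n.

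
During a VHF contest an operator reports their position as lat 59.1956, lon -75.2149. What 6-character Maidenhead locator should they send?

Offset from 180°W / 90°S: lon 104.7851°, lat 149.1956°.
Field: 104.7851/20 → 5 → F, 149.1956/10 → 14 → O; chars FO.
Square: 4.7851/2 → 2, 9.1956/1 → 9; chars 29.
Subsquare: 0.7851/0.0833333 → 9 → j, 0.1956/0.0416667 → 4 → e; chars je.

FO29je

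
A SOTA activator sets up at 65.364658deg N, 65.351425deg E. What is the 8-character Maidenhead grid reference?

MP25qi27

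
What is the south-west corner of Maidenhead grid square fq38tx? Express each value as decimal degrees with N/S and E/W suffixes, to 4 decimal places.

Field F=5, Q=16: +5·20° lon, +16·10° lat → SW at lon -80°, lat 70°.
Square 3, 8: +3·2° lon, +8·1° lat → SW at lon -74°, lat 78°.
Subsquare t=19, x=23: +19·0.0833333° lon, +23·0.0416667° lat → SW at lon -72.4167°, lat 78.9583°.
latitude 78.9583° N, longitude 72.4167° W.

78.9583° N, 72.4167° W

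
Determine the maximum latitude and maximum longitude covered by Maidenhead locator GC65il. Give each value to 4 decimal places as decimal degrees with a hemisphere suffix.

64.5000° S, 47.2500° W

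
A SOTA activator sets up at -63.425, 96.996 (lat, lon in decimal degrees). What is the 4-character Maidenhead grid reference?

NC86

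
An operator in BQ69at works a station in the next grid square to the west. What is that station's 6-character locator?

BQ59xt

Longitude subsquare a = 0; −1 → -1, wraps to 23 = x, carry into square.
Longitude square 6; −1 → 5.
The latitude characters are unchanged.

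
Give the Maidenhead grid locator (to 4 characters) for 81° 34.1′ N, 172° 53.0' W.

Offset from 180°W / 90°S: lon 7.12°, lat 171.57°.
Field: 7.12/20 → 0 → A, 171.57/10 → 17 → R; chars AR.
Square: 7.12/2 → 3, 1.57/1 → 1; chars 31.

AR31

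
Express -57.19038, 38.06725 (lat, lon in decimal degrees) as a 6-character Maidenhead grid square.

KD92at

Offset from 180°W / 90°S: lon 218.0673°, lat 32.8096°.
Field: lon ⌊218.0673/20⌋ = 10 → K; lat ⌊32.8096/10⌋ = 3 → D.
Square: lon ⌊18.0673/2⌋ = 9; lat ⌊2.8096/1⌋ = 2.
Subsquare: lon ⌊0.0673/0.0833333⌋ = 0 → a; lat ⌊0.8096/0.0416667⌋ = 19 → t.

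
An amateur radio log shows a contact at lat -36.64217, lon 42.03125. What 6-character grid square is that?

LF13ai

Offset from 180°W / 90°S: lon 222.0312°, lat 53.3578°.
Field (20°×10°, letters A–R): 222.0312/20 → 11 → L, 53.3578/10 → 5 → F; chars LF.
Square (2°×1°, digits 0–9): 2.0312/2 → 1, 3.3578/1 → 3; chars 13.
Subsquare (5′×2.5′, letters a–x): 0.0312/0.0833333 → 0 → a, 0.3578/0.0416667 → 8 → i; chars ai.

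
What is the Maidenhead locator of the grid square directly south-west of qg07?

Longitude square 0; −1 → -1, wraps to 9, carry into field.
Longitude field Q = 16; −1 → 15 = P.
Latitude square 7; −1 → 6.

PG96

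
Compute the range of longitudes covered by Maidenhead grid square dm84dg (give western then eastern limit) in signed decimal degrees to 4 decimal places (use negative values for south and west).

-103.7500, -103.6667

Field D=3, M=12: +3·20° lon, +12·10° lat → SW at lon -120°, lat 30°.
Square 8, 4: +8·2° lon, +4·1° lat → SW at lon -104°, lat 34°.
Subsquare d=3, g=6: +3·0.0833333° lon, +6·0.0416667° lat → SW at lon -103.75°, lat 34.25°.
Cell spans 0.0833333° lon × 0.0416667° lat.
west -103.7500, east -103.6667.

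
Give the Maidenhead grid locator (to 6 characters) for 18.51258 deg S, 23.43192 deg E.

Add 180° to longitude and 90° to latitude: 203.4319, 71.4874.
Field: lon ⌊203.4319/20⌋ = 10 → K; lat ⌊71.4874/10⌋ = 7 → H.
Square: lon ⌊3.4319/2⌋ = 1; lat ⌊1.4874/1⌋ = 1.
Subsquare: lon ⌊1.4319/0.0833333⌋ = 17 → r; lat ⌊0.4874/0.0416667⌋ = 11 → l.

KH11rl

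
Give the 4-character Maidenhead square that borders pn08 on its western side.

Longitude square 0; −1 → -1, wraps to 9, carry into field.
Longitude field P = 15; −1 → 14 = O.
The latitude characters are unchanged.

ON98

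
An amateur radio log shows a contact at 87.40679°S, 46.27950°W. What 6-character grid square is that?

Offset from 180°W / 90°S: lon 133.7205°, lat 2.5932°.
Field (20°×10°, letters A–R): lon ⌊133.7205/20⌋ = 6 → G; lat ⌊2.5932/10⌋ = 0 → A.
Square (2°×1°, digits 0–9): lon ⌊13.7205/2⌋ = 6; lat ⌊2.5932/1⌋ = 2.
Subsquare (5′×2.5′, letters a–x): lon ⌊1.7205/0.0833333⌋ = 20 → u; lat ⌊0.5932/0.0416667⌋ = 14 → o.

GA62uo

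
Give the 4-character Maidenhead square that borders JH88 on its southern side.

JH87

Latitude square 8; −1 → 7.
The longitude characters are unchanged.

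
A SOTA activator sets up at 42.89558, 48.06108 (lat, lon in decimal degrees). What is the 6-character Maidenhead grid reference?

LN42av

Offset from 180°W / 90°S: lon 228.0611°, lat 132.8956°.
Field: 228.0611/20 → 11 → L, 132.8956/10 → 13 → N; chars LN.
Square: 8.0611/2 → 4, 2.8956/1 → 2; chars 42.
Subsquare: 0.0611/0.0833333 → 0 → a, 0.8956/0.0416667 → 21 → v; chars av.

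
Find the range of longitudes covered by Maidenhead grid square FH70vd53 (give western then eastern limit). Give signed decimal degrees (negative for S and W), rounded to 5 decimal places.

Field F=5, H=7: +5·20° lon, +7·10° lat → SW at lon -80°, lat -20°.
Square 7, 0: +7·2° lon, +0·1° lat → SW at lon -66°, lat -20°.
Subsquare v=21, d=3: +21·0.0833333° lon, +3·0.0416667° lat → SW at lon -64.25°, lat -19.875°.
Extended square 5, 3: +5·0.00833333° lon, +3·0.00416667° lat → SW at lon -64.2083°, lat -19.8625°.
Cell spans 0.00833333° lon × 0.00416667° lat.
west -64.20833, east -64.20000.

-64.20833, -64.20000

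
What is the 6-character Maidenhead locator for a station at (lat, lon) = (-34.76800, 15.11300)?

JF75nf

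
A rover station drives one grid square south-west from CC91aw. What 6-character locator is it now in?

Longitude subsquare a = 0; −1 → -1, wraps to 23 = x, carry into square.
Longitude square 9; −1 → 8.
Latitude subsquare w = 22; −1 → 21 = v.

CC81xv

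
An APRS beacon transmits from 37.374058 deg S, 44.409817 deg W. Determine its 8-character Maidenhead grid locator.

GF72tp00

Shift to the Maidenhead origin (180°W, 90°S): lon 135.59018, lat 52.62594.
Field: lon ⌊135.59018/20⌋ = 6 → G; lat ⌊52.62594/10⌋ = 5 → F.
Square: lon ⌊15.59018/2⌋ = 7; lat ⌊2.62594/1⌋ = 2.
Subsquare: lon ⌊1.59018/0.0833333⌋ = 19 → t; lat ⌊0.62594/0.0416667⌋ = 15 → p.
Extended square: lon ⌊0.00685/0.00833333⌋ = 0; lat ⌊0.00094/0.00416667⌋ = 0.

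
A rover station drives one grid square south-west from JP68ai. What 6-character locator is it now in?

JP58xh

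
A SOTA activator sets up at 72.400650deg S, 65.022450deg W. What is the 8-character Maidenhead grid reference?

FB77lo73

Add 180° to longitude and 90° to latitude: 114.97755, 17.59935.
Field: 114.97755/20 → 5 → F, 17.59935/10 → 1 → B; chars FB.
Square: 14.97755/2 → 7, 7.59935/1 → 7; chars 77.
Subsquare: 0.97755/0.0833333 → 11 → l, 0.59935/0.0416667 → 14 → o; chars lo.
Extended square: 0.06088/0.00833333 → 7, 0.01602/0.00416667 → 3; chars 73.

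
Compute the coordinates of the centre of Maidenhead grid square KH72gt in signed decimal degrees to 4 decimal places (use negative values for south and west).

-17.1875, 34.5417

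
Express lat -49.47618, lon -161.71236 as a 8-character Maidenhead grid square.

Add 180° to longitude and 90° to latitude: 18.28764, 40.52382.
Field: 18.28764/20 → 0 → A, 40.52382/10 → 4 → E; chars AE.
Square: 18.28764/2 → 9, 0.52382/1 → 0; chars 90.
Subsquare: 0.28764/0.0833333 → 3 → d, 0.52382/0.0416667 → 12 → m; chars dm.
Extended square: 0.03764/0.00833333 → 4, 0.02382/0.00416667 → 5; chars 45.

AE90dm45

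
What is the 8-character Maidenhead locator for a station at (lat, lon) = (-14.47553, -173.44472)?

Add 180° to longitude and 90° to latitude: 6.55528, 75.52447.
Field (20°×10°, letters A–R): 6.55528/20 → 0 → A, 75.52447/10 → 7 → H; chars AH.
Square (2°×1°, digits 0–9): 6.55528/2 → 3, 5.52447/1 → 5; chars 35.
Subsquare (5′×2.5′, letters a–x): 0.55528/0.0833333 → 6 → g, 0.52447/0.0416667 → 12 → m; chars gm.
Extended square (30″×15″, digits 0–9): 0.05528/0.00833333 → 6, 0.02447/0.00416667 → 5; chars 65.

AH35gm65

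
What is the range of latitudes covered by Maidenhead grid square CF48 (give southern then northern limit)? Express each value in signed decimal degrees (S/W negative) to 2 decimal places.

-32.00, -31.00

Field C=2, F=5: +2·20° lon, +5·10° lat → SW at lon -140°, lat -40°.
Square 4, 8: +4·2° lon, +8·1° lat → SW at lon -132°, lat -32°.
Cell spans 2° lon × 1° lat.
south -32.00, north -31.00.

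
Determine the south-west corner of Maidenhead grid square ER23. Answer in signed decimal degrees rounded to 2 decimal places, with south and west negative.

Field E=4, R=17: +4·20° lon, +17·10° lat → SW at lon -100°, lat 80°.
Square 2, 3: +2·2° lon, +3·1° lat → SW at lon -96°, lat 83°.
latitude 83.00, longitude -96.00.

83.00, -96.00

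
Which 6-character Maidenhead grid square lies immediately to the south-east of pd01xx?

PD11aw

Longitude subsquare x = 23; +1 → 24, wraps to 0 = a, carry into square.
Longitude square 0; +1 → 1.
Latitude subsquare x = 23; −1 → 22 = w.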